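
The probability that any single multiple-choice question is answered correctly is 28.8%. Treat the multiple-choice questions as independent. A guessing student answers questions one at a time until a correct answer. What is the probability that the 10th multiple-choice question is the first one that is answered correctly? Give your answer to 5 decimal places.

0.01354

Geometric (trials to first success), p = 0.288.
P(Y = 10) = (1−p)^9 · p = 0.047024 · 0.288 = 0.0135429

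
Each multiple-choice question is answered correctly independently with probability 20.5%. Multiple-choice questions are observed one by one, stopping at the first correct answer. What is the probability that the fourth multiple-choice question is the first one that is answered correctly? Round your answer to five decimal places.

0.10300

Geometric (trials to first success), p = 0.205.
P(Y = 4) = (1−p)^3 · p = 0.50246 · 0.205 = 0.1030043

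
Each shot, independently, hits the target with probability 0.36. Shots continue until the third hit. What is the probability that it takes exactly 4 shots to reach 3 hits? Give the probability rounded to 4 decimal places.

Y = trial on which the third success occurs; negative binomial, r=3, p=0.36.
P(Y=4) = C(3,2) · p^3 · (1−p)^1
= 3 · 0.046656 · 0.64 = 0.089580

0.0896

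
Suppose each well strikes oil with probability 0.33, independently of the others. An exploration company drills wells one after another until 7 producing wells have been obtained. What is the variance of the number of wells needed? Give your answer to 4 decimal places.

Y = total wells until the seventh success; negative binomial with r=7, p=0.33.
Var(Y) = r(1−p)/p² = 7·0.67 / 0.33² = 43.067034

43.0670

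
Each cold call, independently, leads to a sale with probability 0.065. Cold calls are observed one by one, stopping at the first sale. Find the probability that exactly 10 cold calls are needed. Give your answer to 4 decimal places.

0.0355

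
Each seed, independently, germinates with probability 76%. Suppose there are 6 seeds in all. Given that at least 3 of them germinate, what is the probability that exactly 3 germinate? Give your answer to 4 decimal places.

0.1255

X ~ Binomial(6, 0.76). Want P(X=3 | X≥3) = P(X=3) / P(X≥3).
P(X=3) = C(6,3)·0.76^3·0.24^3 = 0.121368
P(X≥3) = 1 − 0.000191 − 0.003631 − 0.028745 = 0.967433
Ratio = 0.121368 / 0.967433 = 0.125454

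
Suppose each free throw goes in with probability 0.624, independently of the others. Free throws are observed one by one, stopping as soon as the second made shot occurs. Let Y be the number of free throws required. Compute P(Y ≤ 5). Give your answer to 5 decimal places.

0.93012

Finishing within 5 free throws ⇔ at least 2 successes in the first 5. With X ~ Binomial(5, 0.624), P(Y ≤ 5) = 1 − P(X ≤ 1).
  k=0: C(5,0)·0.624^0·0.376^5 = 0.0075152
  k=1: C(5,1)·0.624^1·0.376^4 = 0.0623600
1 − 0.0698752 = 0.9301248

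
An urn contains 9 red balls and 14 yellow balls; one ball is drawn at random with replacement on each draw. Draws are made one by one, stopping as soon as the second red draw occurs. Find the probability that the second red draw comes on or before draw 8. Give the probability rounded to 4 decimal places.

Finishing within 8 draws ⇔ at least 2 successes in the first 8. With X ~ Binomial(8, 0.391304), P(Y ≤ 8) = 1 − P(X ≤ 1).
  k=0: C(8,0)·0.391304^0·0.608696^8 = 0.018845
  k=1: C(8,1)·0.391304^1·0.608696^7 = 0.096918
1 − 0.115764 = 0.884236

0.8842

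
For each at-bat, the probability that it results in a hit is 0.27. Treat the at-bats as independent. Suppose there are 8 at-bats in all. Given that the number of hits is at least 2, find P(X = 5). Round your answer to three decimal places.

X ~ Binomial(8, 0.27). Want P(X=5 | X≥2) = P(X=5) / P(X≥2).
P(X=5) = C(8,5)·0.27^5·0.73^3 = 0.03126
P(X≥2) = 1 − 0.08065 − 0.23862 = 0.68073
Ratio = 0.03126 / 0.68073 = 0.04592

0.046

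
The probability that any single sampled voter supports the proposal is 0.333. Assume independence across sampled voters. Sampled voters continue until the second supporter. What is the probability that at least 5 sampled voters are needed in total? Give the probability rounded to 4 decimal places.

0.5932

Needing more than 4 sampled voters ⇔ fewer than 2 successes in the first 4. With X ~ Binomial(4, 0.333), P(Y > 4) = P(X ≤ 1).
  k=0: C(4,0)·0.333^0·0.667^4 = 0.197926
  k=1: C(4,1)·0.333^1·0.667^3 = 0.395259
P(X ≤ 1) = 0.593185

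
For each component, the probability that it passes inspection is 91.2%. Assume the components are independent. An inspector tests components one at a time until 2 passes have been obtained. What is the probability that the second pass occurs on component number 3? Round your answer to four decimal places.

Y = trial on which the second success occurs; negative binomial, r=2, p=0.912.
P(Y=3) = C(2,1) · p^2 · (1−p)^1
= 2 · 0.83174 · 0.088 = 0.146387

0.1464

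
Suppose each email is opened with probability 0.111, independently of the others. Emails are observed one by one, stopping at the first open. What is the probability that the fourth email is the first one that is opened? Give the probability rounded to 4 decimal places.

0.0780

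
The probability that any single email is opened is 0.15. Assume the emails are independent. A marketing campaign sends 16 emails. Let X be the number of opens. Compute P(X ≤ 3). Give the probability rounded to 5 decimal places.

0.78989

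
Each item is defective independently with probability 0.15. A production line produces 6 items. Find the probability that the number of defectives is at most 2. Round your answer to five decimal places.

0.95266

X ~ Binomial(6, 0.15); P(X ≤ 2) = Σ C(6,k) p^k (1−p)^(6−k) over k:
  k=0: C(6,0)·0.15^0·0.85^6 = 0.3771495
  k=1: C(6,1)·0.15^1·0.85^5 = 0.3993348
  k=2: C(6,2)·0.15^2·0.85^4 = 0.1761771
Total = 0.9526614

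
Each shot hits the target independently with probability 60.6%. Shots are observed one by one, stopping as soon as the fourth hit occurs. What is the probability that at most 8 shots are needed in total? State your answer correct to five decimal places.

0.83548

Finishing within 8 shots ⇔ at least 4 successes in the first 8. With X ~ Binomial(8, 0.606), P(Y ≤ 8) = 1 − P(X ≤ 3).
  k=0: C(8,0)·0.606^0·0.394^8 = 0.0005807
  k=1: C(8,1)·0.606^1·0.394^7 = 0.0071456
  k=2: C(8,2)·0.606^2·0.394^6 = 0.0384663
  k=3: C(8,3)·0.606^3·0.394^5 = 0.1183279
1 − 0.1645205 = 0.8354795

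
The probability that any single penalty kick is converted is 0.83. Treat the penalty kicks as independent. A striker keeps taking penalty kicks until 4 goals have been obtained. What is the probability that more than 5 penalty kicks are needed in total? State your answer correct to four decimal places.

Needing more than 5 penalty kicks ⇔ fewer than 4 successes in the first 5. With X ~ Binomial(5, 0.83), P(Y > 5) = P(X ≤ 3).
  k=0: C(5,0)·0.83^0·0.17^5 = 0.000142
  k=1: C(5,1)·0.83^1·0.17^4 = 0.003466
  k=2: C(5,2)·0.83^2·0.17^3 = 0.033846
  k=3: C(5,3)·0.83^3·0.17^2 = 0.165246
P(X ≤ 3) = 0.202700

0.2027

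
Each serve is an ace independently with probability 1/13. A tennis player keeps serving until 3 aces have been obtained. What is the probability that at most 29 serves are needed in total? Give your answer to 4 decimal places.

0.3879

Finishing within 29 serves ⇔ at least 3 successes in the first 29. With X ~ Binomial(29, 0.076923), P(Y ≤ 29) = 1 − P(X ≤ 2).
  k=0: C(29,0)·0.076923^0·0.923077^29 = 0.098152
  k=1: C(29,1)·0.076923^1·0.923077^28 = 0.237201
  k=2: C(29,2)·0.076923^2·0.923077^27 = 0.276734
1 − 0.612086 = 0.387914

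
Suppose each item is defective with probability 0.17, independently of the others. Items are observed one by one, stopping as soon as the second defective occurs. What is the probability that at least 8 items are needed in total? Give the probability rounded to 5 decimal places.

0.66042

Needing more than 7 items ⇔ fewer than 2 successes in the first 7. With X ~ Binomial(7, 0.17), P(Y > 7) = P(X ≤ 1).
  k=0: C(7,0)·0.17^0·0.83^7 = 0.2713605
  k=1: C(7,1)·0.17^1·0.83^6 = 0.3890590
P(X ≤ 1) = 0.6604196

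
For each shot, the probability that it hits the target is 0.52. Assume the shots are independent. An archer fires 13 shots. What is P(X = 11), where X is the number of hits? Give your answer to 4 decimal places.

0.0135

X ~ Binomial(n=13, p=0.52).
P(X=11) = C(13,11) · p^11 · (1−p)^2
= 78 · 0.00075169 · 0.2304 = 0.013509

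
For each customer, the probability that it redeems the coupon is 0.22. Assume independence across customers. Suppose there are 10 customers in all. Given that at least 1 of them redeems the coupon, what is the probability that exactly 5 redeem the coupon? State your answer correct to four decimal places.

X ~ Binomial(10, 0.22). Want P(X=5 | X≥1) = P(X=5) / P(X≥1).
P(X=5) = C(10,5)·0.22^5·0.78^5 = 0.037496
P(X≥1) = 1 − 0.083358 = 0.916642
Ratio = 0.037496 / 0.916642 = 0.040906

0.0409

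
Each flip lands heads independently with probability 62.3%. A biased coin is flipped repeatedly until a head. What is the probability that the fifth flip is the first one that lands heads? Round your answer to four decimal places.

0.0126

Geometric (trials to first success), p = 0.623.
P(Y = 5) = (1−p)^4 · p = 0.020201 · 0.623 = 0.012585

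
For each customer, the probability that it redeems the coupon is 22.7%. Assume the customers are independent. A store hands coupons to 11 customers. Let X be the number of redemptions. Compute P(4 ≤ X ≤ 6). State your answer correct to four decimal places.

0.2214

X ~ Binomial(11, 0.227); P(4 ≤ X ≤ 6) = Σ C(11,k) p^k (1−p)^(11−k) over k:
  k=4: C(11,4)·0.227^4·0.773^7 = 0.144502
  k=5: C(11,5)·0.227^5·0.773^6 = 0.059408
  k=6: C(11,6)·0.227^6·0.773^5 = 0.017446
Total = 0.221356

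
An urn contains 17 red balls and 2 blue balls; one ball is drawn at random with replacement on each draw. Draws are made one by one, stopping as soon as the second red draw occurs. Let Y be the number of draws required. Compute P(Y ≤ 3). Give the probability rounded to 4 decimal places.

0.9691

Finishing within 3 draws ⇔ at least 2 successes in the first 3. With X ~ Binomial(3, 0.894737), P(Y ≤ 3) = 1 − P(X ≤ 1).
  k=0: C(3,0)·0.894737^0·0.105263^3 = 0.001166
  k=1: C(3,1)·0.894737^1·0.105263^2 = 0.029742
1 − 0.030908 = 0.969092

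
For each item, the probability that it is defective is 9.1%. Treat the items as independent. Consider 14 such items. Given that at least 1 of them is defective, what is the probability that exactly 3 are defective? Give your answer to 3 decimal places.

X ~ Binomial(14, 0.091). Want P(X=3 | X≥1) = P(X=3) / P(X≥1).
P(X=3) = C(14,3)·0.091^3·0.909^11 = 0.09603
P(X≥1) = 1 − 0.26296 = 0.73704
Ratio = 0.09603 / 0.73704 = 0.13030

0.130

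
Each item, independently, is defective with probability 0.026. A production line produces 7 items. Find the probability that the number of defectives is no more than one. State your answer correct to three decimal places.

X ~ Binomial(7, 0.026); P(X ≤ 1) = Σ C(7,k) p^k (1−p)^(7−k) over k:
  k=0: C(7,0)·0.026^0·0.974^7 = 0.83160
  k=1: C(7,1)·0.026^1·0.974^6 = 0.15539
Total = 0.98699

0.987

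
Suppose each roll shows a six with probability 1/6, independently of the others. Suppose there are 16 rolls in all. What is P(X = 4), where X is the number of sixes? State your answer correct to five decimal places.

0.15750

X ~ Binomial(n=16, p=0.166667).
P(X=4) = C(16,4) · p^4 · (1−p)^12
= 1820 · 0.0007716 · 0.11216 = 0.1575039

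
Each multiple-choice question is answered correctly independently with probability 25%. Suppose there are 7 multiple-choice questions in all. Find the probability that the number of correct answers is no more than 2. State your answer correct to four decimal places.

0.7564

X ~ Binomial(7, 0.25); P(X ≤ 2) = Σ C(7,k) p^k (1−p)^(7−k) over k:
  k=0: C(7,0)·0.25^0·0.75^7 = 0.133484
  k=1: C(7,1)·0.25^1·0.75^6 = 0.311462
  k=2: C(7,2)·0.25^2·0.75^5 = 0.311462
Total = 0.756409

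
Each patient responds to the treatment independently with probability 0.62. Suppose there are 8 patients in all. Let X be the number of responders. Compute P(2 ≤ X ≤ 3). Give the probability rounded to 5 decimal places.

0.13816

X ~ Binomial(8, 0.62); P(2 ≤ X ≤ 3) = Σ C(8,k) p^k (1−p)^(8−k) over k:
  k=2: C(8,2)·0.62^2·0.38^6 = 0.0324073
  k=3: C(8,3)·0.62^3·0.38^5 = 0.1057502
Total = 0.1381575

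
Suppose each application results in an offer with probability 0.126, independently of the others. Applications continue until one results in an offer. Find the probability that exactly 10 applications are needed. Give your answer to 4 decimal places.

0.0375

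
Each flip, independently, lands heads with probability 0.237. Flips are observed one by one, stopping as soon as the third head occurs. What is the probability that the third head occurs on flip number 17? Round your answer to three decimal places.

Y = trial on which the third success occurs; negative binomial, r=3, p=0.237.
P(Y=17) = C(16,2) · p^3 · (1−p)^14
= 120 · 0.013312 · 0.022664 = 0.03621

0.036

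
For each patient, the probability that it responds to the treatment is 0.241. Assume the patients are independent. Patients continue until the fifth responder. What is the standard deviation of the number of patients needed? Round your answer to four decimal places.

8.0833

Y = total patients until the fifth success; negative binomial with r=5, p=0.241.
SD(Y) = √[r(1−p)/p²] = √(65.339784) = 8.083303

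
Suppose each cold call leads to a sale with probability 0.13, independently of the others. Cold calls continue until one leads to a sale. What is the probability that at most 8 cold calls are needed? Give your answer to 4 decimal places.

Y = number of cold calls to the first success; geometric, p = 0.13.
P(Y ≤ 8) = 1 − (1−p)^8 = 1 − 0.328212 = 0.671788

0.6718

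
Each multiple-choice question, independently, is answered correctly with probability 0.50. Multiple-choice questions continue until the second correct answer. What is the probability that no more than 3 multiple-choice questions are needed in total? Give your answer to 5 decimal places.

Finishing within 3 multiple-choice questions ⇔ at least 2 successes in the first 3. With X ~ Binomial(3, 0.50), P(Y ≤ 3) = 1 − P(X ≤ 1).
  k=0: C(3,0)·0.50^0·0.50^3 = 0.1250000
  k=1: C(3,1)·0.50^1·0.50^2 = 0.3750000
1 − 0.5000000 = 0.5000000

0.50000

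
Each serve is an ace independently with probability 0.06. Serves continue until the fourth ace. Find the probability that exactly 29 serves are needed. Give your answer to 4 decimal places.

0.0090

Y = trial on which the fourth success occurs; negative binomial, r=4, p=0.06.
P(Y=29) = C(28,3) · p^4 · (1−p)^25
= 3276 · 1.296e-05 · 0.21291 = 0.009040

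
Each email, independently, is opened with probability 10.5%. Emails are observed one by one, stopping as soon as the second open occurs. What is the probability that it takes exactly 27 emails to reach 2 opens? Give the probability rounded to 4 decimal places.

0.0179

Y = trial on which the second success occurs; negative binomial, r=2, p=0.105.
P(Y=27) = C(26,1) · p^2 · (1−p)^25
= 26 · 0.011025 · 0.062456 = 0.017903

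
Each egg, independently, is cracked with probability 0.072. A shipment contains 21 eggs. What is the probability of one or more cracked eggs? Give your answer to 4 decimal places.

0.7918

P(at least one) = 1 − P(none) = 1 − (1 − 0.072)^21
= 1 − 0.208213 = 0.791787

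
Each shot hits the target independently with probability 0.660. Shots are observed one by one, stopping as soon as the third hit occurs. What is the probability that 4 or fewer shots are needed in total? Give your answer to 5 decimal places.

Finishing within 4 shots ⇔ at least 3 successes in the first 4. With X ~ Binomial(4, 0.66), P(Y ≤ 4) = 1 − P(X ≤ 2).
  k=0: C(4,0)·0.66^0·0.34^4 = 0.0133634
  k=1: C(4,1)·0.66^1·0.34^3 = 0.1037626
  k=2: C(4,2)·0.66^2·0.34^2 = 0.3021322
1 − 0.4192581 = 0.5807419

0.58074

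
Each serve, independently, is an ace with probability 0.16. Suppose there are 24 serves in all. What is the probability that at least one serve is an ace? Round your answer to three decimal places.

P(at least one) = 1 − P(none) = 1 − (1 − 0.16)^24
= 1 − 0.01523 = 0.98477

0.985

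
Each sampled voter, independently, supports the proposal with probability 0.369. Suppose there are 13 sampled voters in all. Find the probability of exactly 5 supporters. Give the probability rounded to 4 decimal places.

0.2213

X ~ Binomial(n=13, p=0.369).
P(X=5) = C(13,5) · p^5 · (1−p)^8
= 1287 · 0.0068412 · 0.025132 = 0.221282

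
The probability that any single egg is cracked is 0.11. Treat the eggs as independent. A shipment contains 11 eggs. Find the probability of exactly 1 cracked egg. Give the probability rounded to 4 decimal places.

0.3773

X ~ Binomial(n=11, p=0.11).
P(X=1) = C(11,1) · p^1 · (1−p)^10
= 11 · 0.11 · 0.31182 = 0.377299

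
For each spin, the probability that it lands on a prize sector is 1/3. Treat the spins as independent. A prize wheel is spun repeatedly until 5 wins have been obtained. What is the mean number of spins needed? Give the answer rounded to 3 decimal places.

15.000

Y = total spins until the fifth success; negative binomial with r=5, p=0.333333.
E[Y] = r / p = 5 / 0.333333 = 15.00000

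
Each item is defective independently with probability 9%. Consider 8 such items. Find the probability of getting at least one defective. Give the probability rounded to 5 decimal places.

0.52975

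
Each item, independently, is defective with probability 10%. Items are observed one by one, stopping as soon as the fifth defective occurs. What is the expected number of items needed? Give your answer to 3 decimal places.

Y = total items until the fifth success; negative binomial with r=5, p=0.10.
E[Y] = r / p = 5 / 0.10 = 50.00000

50.000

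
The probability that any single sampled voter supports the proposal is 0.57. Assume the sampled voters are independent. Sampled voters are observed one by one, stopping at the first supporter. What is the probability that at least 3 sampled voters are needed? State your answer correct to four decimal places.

Y = number of sampled voters to the first success; geometric, p = 0.57.
P(Y > 2) = P(first 2 all fail) = (1−p)^2 = 0.184900

0.1849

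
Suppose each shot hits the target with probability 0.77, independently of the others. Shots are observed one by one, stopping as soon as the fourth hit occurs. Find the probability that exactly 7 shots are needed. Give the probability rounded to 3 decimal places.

0.086

Y = trial on which the fourth success occurs; negative binomial, r=4, p=0.77.
P(Y=7) = C(6,3) · p^4 · (1−p)^3
= 20 · 0.35153 · 0.012167 = 0.08554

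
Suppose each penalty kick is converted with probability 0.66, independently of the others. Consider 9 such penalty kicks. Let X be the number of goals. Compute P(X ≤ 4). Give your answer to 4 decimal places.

X ~ Binomial(9, 0.66); P(X ≤ 4) = Σ C(9,k) p^k (1−p)^(9−k) over k:
  k=0: C(9,0)·0.66^0·0.34^9 = 0.000061
  k=1: C(9,1)·0.66^1·0.34^8 = 0.001061
  k=2: C(9,2)·0.66^2·0.34^7 = 0.008237
  k=3: C(9,3)·0.66^3·0.34^6 = 0.037307
  k=4: C(9,4)·0.66^4·0.34^5 = 0.108628
Total = 0.155292

0.1553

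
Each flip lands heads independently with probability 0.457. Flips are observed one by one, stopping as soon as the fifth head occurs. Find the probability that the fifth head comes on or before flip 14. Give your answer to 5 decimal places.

0.84570

Finishing within 14 flips ⇔ at least 5 successes in the first 14. With X ~ Binomial(14, 0.457), P(Y ≤ 14) = 1 − P(X ≤ 4).
  k=0: C(14,0)·0.457^0·0.543^14 = 0.0001937
  k=1: C(14,1)·0.457^1·0.543^13 = 0.0022827
  k=2: C(14,2)·0.457^2·0.543^12 = 0.0124874
  k=3: C(14,3)·0.457^3·0.543^11 = 0.0420386
  k=4: C(14,4)·0.457^4·0.543^10 = 0.0972965
1 − 0.1542989 = 0.8457011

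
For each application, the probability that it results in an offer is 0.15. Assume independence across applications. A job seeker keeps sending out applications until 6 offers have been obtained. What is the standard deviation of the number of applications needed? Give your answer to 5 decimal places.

15.05545

Y = total applications until the sixth success; negative binomial with r=6, p=0.15.
SD(Y) = √[r(1−p)/p²] = √(226.6666667) = 15.0554531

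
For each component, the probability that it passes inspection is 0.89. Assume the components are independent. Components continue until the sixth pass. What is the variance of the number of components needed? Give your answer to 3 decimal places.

Y = total components until the sixth success; negative binomial with r=6, p=0.89.
Var(Y) = r(1−p)/p² = 6·0.11 / 0.89² = 0.83323

0.833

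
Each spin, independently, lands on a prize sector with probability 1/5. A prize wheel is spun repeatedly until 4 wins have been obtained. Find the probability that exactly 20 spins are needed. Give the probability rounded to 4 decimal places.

Y = trial on which the fourth success occurs; negative binomial, r=4, p=0.20.
P(Y=20) = C(19,3) · p^4 · (1−p)^16
= 969 · 0.0016 · 0.028147 = 0.043640

0.0436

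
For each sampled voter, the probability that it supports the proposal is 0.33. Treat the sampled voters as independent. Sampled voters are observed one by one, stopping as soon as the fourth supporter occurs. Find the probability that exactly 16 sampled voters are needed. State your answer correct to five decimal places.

0.04415

Y = trial on which the fourth success occurs; negative binomial, r=4, p=0.33.
P(Y=16) = C(15,3) · p^4 · (1−p)^12
= 455 · 0.011859 · 0.0081827 = 0.0441535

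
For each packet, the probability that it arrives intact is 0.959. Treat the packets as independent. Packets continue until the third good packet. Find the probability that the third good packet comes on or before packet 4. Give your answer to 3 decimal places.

Finishing within 4 packets ⇔ at least 3 successes in the first 4. With X ~ Binomial(4, 0.959), P(Y ≤ 4) = 1 − P(X ≤ 2).
  k=0: C(4,0)·0.959^0·0.041^4 = 0.00000
  k=1: C(4,1)·0.959^1·0.041^3 = 0.00026
  k=2: C(4,2)·0.959^2·0.041^2 = 0.00928
1 − 0.00954 = 0.99046

0.990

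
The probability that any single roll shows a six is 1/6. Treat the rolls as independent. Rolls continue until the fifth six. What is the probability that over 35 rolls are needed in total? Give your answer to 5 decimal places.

Needing more than 35 rolls ⇔ fewer than 5 successes in the first 35. With X ~ Binomial(35, 0.166667), P(Y > 35) = P(X ≤ 4).
  k=0: C(35,0)·0.166667^0·0.833333^35 = 0.0016930
  k=1: C(35,1)·0.166667^1·0.833333^34 = 0.0118510
  k=2: C(35,2)·0.166667^2·0.833333^33 = 0.0402933
  k=3: C(35,3)·0.166667^3·0.833333^32 = 0.0886454
  k=4: C(35,4)·0.166667^4·0.833333^31 = 0.1418326
P(X ≤ 4) = 0.2843153

0.28432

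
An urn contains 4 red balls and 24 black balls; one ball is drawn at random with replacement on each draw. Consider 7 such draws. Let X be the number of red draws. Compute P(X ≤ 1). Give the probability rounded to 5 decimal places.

0.73649

X ~ Binomial(7, 0.142857); P(X ≤ 1) = Σ C(7,k) p^k (1−p)^(7−k) over k:
  k=0: C(7,0)·0.142857^0·0.857143^7 = 0.3399167
  k=1: C(7,1)·0.142857^1·0.857143^6 = 0.3965695
Total = 0.7364861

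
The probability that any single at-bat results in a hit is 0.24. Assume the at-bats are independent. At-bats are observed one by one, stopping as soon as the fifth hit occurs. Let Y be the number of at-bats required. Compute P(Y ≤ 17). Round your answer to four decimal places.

Finishing within 17 at-bats ⇔ at least 5 successes in the first 17. With X ~ Binomial(17, 0.24), P(Y ≤ 17) = 1 − P(X ≤ 4).
  k=0: C(17,0)·0.24^0·0.76^17 = 0.009415
  k=1: C(17,1)·0.24^1·0.76^16 = 0.050545
  k=2: C(17,2)·0.24^2·0.76^15 = 0.127692
  k=3: C(17,3)·0.24^3·0.76^14 = 0.201620
  k=4: C(17,4)·0.24^4·0.76^13 = 0.222843
1 − 0.612115 = 0.387885

0.3879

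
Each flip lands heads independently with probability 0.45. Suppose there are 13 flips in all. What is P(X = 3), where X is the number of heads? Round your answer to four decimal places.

X ~ Binomial(n=13, p=0.45).
P(X=3) = C(13,3) · p^3 · (1−p)^10
= 286 · 0.091125 · 0.002533 = 0.066013

0.0660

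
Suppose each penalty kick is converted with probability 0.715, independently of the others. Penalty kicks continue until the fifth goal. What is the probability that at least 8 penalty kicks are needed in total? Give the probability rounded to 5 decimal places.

0.31918

Needing more than 7 penalty kicks ⇔ fewer than 5 successes in the first 7. With X ~ Binomial(7, 0.715), P(Y > 7) = P(X ≤ 4).
  k=0: C(7,0)·0.715^0·0.285^7 = 0.0001527
  k=1: C(7,1)·0.715^1·0.285^6 = 0.0026821
  k=2: C(7,2)·0.715^2·0.285^5 = 0.0201863
  k=3: C(7,3)·0.715^3·0.285^4 = 0.0844045
  k=4: C(7,4)·0.715^4·0.285^3 = 0.2117516
P(X ≤ 4) = 0.3191772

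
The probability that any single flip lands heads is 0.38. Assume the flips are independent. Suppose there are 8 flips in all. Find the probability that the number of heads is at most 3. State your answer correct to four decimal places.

X ~ Binomial(8, 0.38); P(X ≤ 3) = Σ C(8,k) p^k (1−p)^(8−k) over k:
  k=0: C(8,0)·0.38^0·0.62^8 = 0.021834
  k=1: C(8,1)·0.38^1·0.62^7 = 0.107057
  k=2: C(8,2)·0.38^2·0.62^6 = 0.229655
  k=3: C(8,3)·0.38^3·0.62^5 = 0.281512
Total = 0.640058

0.6401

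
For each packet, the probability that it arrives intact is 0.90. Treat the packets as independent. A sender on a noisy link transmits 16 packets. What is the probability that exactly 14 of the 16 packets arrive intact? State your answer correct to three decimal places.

0.275

X ~ Binomial(n=16, p=0.90).
P(X=14) = C(16,14) · p^14 · (1−p)^2
= 120 · 0.22877 · 0.01 = 0.27452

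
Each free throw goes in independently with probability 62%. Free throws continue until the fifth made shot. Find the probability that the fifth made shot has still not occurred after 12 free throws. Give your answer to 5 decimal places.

Needing more than 12 free throws ⇔ fewer than 5 successes in the first 12. With X ~ Binomial(12, 0.62), P(Y > 12) = P(X ≤ 4).
  k=0: C(12,0)·0.62^0·0.38^12 = 0.0000091
  k=1: C(12,1)·0.62^1·0.38^11 = 0.0001775
  k=2: C(12,2)·0.62^2·0.38^10 = 0.0015928
  k=3: C(12,3)·0.62^3·0.38^9 = 0.0086626
  k=4: C(12,4)·0.62^4·0.38^8 = 0.0318010
P(X ≤ 4) = 0.0422430

0.04224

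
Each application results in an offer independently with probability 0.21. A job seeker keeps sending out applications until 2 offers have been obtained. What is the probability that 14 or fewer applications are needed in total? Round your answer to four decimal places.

Finishing within 14 applications ⇔ at least 2 successes in the first 14. With X ~ Binomial(14, 0.21), P(Y ≤ 14) = 1 − P(X ≤ 1).
  k=0: C(14,0)·0.21^0·0.79^14 = 0.036879
  k=1: C(14,1)·0.21^1·0.79^13 = 0.137246
1 − 0.174125 = 0.825875

0.8259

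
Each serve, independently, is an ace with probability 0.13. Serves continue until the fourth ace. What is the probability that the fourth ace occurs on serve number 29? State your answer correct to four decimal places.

Y = trial on which the fourth success occurs; negative binomial, r=4, p=0.13.
P(Y=29) = C(28,3) · p^4 · (1−p)^25
= 3276 · 0.00028561 · 0.03076 = 0.028781

0.0288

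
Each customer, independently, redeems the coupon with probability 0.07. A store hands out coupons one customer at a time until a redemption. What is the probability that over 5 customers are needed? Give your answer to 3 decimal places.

Y = number of customers to the first success; geometric, p = 0.07.
P(Y > 5) = P(first 5 all fail) = (1−p)^5 = 0.69569

0.696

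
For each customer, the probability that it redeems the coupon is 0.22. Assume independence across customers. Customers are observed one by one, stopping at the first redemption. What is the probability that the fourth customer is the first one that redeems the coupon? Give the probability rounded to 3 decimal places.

0.104

Geometric (trials to first success), p = 0.22.
P(Y = 4) = (1−p)^3 · p = 0.47455 · 0.22 = 0.10440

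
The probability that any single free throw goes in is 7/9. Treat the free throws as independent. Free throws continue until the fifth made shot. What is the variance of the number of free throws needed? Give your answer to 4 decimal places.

Y = total free throws until the fifth success; negative binomial with r=5, p=0.777778.
Var(Y) = r(1−p)/p² = 5·0.222222 / 0.777778² = 1.836735

1.8367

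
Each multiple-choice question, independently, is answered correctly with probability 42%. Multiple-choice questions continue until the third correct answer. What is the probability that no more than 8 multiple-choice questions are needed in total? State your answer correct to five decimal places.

Finishing within 8 multiple-choice questions ⇔ at least 3 successes in the first 8. With X ~ Binomial(8, 0.42), P(Y ≤ 8) = 1 − P(X ≤ 2).
  k=0: C(8,0)·0.42^0·0.58^8 = 0.0128063
  k=1: C(8,1)·0.42^1·0.58^7 = 0.0741883
  k=2: C(8,2)·0.42^2·0.58^6 = 0.1880289
1 − 0.2750235 = 0.7249765

0.72498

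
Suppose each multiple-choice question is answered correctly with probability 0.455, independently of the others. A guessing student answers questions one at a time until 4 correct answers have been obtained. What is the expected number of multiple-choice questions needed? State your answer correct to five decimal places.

8.79121

Y = total multiple-choice questions until the fourth success; negative binomial with r=4, p=0.455.
E[Y] = r / p = 4 / 0.455 = 8.7912088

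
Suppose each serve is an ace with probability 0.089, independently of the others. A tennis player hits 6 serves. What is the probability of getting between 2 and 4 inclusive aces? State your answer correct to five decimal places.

X ~ Binomial(6, 0.089); P(2 ≤ X ≤ 4) = Σ C(6,k) p^k (1−p)^(6−k) over k:
  k=2: C(6,2)·0.089^2·0.911^4 = 0.0818361
  k=3: C(6,3)·0.089^3·0.911^3 = 0.0106599
  k=4: C(6,4)·0.089^4·0.911^2 = 0.0007811
Total = 0.0932771

0.09328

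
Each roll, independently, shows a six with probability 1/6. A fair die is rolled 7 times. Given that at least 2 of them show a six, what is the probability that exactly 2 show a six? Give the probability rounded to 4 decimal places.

X ~ Binomial(7, 0.166667). Want P(X=2 | X≥2) = P(X=2) / P(X≥2).
P(X=2) = C(7,2)·0.166667^2·0.833333^5 = 0.234429
P(X≥2) = 1 − 0.279082 − 0.390714 = 0.330204
Ratio = 0.234429 / 0.330204 = 0.709951

0.7100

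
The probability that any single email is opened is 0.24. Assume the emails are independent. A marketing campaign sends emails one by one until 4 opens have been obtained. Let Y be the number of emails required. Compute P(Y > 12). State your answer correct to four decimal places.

Needing more than 12 emails ⇔ fewer than 4 successes in the first 12. With X ~ Binomial(12, 0.24), P(Y > 12) = P(X ≤ 3).
  k=0: C(12,0)·0.24^0·0.76^12 = 0.037133
  k=1: C(12,1)·0.24^1·0.76^11 = 0.140716
  k=2: C(12,2)·0.24^2·0.76^10 = 0.244401
  k=3: C(12,3)·0.24^3·0.76^9 = 0.257264
P(X ≤ 3) = 0.679513

0.6795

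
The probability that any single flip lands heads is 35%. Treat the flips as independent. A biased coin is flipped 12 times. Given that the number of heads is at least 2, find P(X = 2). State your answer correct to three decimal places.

X ~ Binomial(12, 0.35). Want P(X=2 | X≥2) = P(X=2) / P(X≥2).
P(X=2) = C(12,2)·0.35^2·0.65^10 = 0.10885
P(X≥2) = 1 − 0.00569 − 0.03675 = 0.95756
Ratio = 0.10885 / 0.95756 = 0.11367

0.114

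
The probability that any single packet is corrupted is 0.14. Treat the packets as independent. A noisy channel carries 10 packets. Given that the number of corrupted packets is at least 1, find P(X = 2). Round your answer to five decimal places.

0.33891

X ~ Binomial(10, 0.14). Want P(X=2 | X≥1) = P(X=2) / P(X≥1).
P(X=2) = C(10,2)·0.14^2·0.86^8 = 0.2639102
P(X≥1) = 1 − 0.2213016 = 0.7786984
Ratio = 0.2639102 / 0.7786984 = 0.3389120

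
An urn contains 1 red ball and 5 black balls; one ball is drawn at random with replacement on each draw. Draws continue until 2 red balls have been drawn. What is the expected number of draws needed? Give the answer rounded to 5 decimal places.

Y = total draws until the second success; negative binomial with r=2, p=0.166667.
E[Y] = r / p = 2 / 0.166667 = 12.0000000

12.00000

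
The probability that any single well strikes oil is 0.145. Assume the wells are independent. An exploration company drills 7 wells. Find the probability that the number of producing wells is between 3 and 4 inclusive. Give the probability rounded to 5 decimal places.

X ~ Binomial(7, 0.145); P(3 ≤ X ≤ 4) = Σ C(7,k) p^k (1−p)^(7−k) over k:
  k=3: C(7,3)·0.145^3·0.855^4 = 0.0570212
  k=4: C(7,4)·0.145^4·0.855^3 = 0.0096703
Total = 0.0666915

0.06669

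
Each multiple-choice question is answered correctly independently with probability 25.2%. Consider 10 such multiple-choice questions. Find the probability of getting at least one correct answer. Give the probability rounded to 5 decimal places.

P(at least one) = 1 − P(none) = 1 − (1 − 0.252)^10
= 1 − 0.0548297 = 0.9451703

0.94517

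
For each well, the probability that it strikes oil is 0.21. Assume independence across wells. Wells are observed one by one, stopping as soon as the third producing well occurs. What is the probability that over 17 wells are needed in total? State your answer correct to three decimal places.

0.275

Needing more than 17 wells ⇔ fewer than 3 successes in the first 17. With X ~ Binomial(17, 0.21), P(Y > 17) = P(X ≤ 2).
  k=0: C(17,0)·0.21^0·0.79^17 = 0.01818
  k=1: C(17,1)·0.21^1·0.79^16 = 0.08217
  k=2: C(17,2)·0.21^2·0.79^15 = 0.17474
P(X ≤ 2) = 0.27509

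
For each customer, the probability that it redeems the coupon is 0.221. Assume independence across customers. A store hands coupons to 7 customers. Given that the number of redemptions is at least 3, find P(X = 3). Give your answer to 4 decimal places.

X ~ Binomial(7, 0.221). Want P(X=3 | X≥3) = P(X=3) / P(X≥3).
P(X=3) = C(7,3)·0.221^3·0.779^4 = 0.139122
P(X≥3) = 1 − 0.174085 − 0.345712 − 0.294233 = 0.185969
Ratio = 0.139122 / 0.185969 = 0.748089

0.7481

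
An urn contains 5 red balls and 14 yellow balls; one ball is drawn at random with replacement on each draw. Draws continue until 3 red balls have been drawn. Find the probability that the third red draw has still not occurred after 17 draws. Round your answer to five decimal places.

0.13586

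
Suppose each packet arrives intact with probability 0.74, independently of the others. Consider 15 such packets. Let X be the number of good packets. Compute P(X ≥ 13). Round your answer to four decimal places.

0.2101

X ~ Binomial(15, 0.74); P(X ≥ 13) = Σ C(15,k) p^k (1−p)^(15−k) over k:
  k=13: C(15,13)·0.74^13·0.26^2 = 0.141628
  k=14: C(15,14)·0.74^14·0.26^1 = 0.057585
  k=15: C(15,15)·0.74^15·0.26^0 = 0.010926
Total = 0.210139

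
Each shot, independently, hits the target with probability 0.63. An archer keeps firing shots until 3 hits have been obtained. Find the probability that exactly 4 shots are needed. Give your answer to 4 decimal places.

0.2776

Y = trial on which the third success occurs; negative binomial, r=3, p=0.63.
P(Y=4) = C(3,2) · p^3 · (1−p)^1
= 3 · 0.25005 · 0.37 = 0.277552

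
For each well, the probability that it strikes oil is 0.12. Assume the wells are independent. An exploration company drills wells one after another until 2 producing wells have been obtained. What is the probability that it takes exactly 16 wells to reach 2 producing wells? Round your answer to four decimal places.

0.0361

Y = trial on which the second success occurs; negative binomial, r=2, p=0.12.
P(Y=16) = C(15,1) · p^2 · (1−p)^14
= 15 · 0.0144 · 0.16702 = 0.036075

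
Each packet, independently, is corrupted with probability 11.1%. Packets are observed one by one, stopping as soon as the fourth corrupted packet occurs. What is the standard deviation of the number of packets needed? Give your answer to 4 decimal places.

Y = total packets until the fourth success; negative binomial with r=4, p=0.111.
SD(Y) = √[r(1−p)/p²] = √(288.612937) = 16.988612

16.9886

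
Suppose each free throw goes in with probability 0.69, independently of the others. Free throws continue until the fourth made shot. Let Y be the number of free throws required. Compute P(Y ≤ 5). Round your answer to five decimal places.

Finishing within 5 free throws ⇔ at least 4 successes in the first 5. With X ~ Binomial(5, 0.69), P(Y ≤ 5) = 1 − P(X ≤ 3).
  k=0: C(5,0)·0.69^0·0.31^5 = 0.0028629
  k=1: C(5,1)·0.69^1·0.31^4 = 0.0318615
  k=2: C(5,2)·0.69^2·0.31^3 = 0.1418350
  k=3: C(5,3)·0.69^3·0.31^2 = 0.3156971
1 − 0.4922565 = 0.5077435

0.50774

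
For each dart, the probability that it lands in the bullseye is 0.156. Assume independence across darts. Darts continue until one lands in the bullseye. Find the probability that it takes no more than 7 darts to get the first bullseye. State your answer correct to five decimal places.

0.69493

Y = number of darts to the first success; geometric, p = 0.156.
P(Y ≤ 7) = 1 − (1−p)^7 = 1 − 0.3050683 = 0.6949317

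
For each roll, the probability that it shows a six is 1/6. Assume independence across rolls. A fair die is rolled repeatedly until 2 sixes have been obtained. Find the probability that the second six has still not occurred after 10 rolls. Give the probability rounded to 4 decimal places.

Needing more than 10 rolls ⇔ fewer than 2 successes in the first 10. With X ~ Binomial(10, 0.166667), P(Y > 10) = P(X ≤ 1).
  k=0: C(10,0)·0.166667^0·0.833333^10 = 0.161506
  k=1: C(10,1)·0.166667^1·0.833333^9 = 0.323011
P(X ≤ 1) = 0.484517

0.4845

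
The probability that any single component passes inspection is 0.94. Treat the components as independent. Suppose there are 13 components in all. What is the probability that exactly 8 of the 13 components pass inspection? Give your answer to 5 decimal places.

0.00061

X ~ Binomial(n=13, p=0.94).
P(X=8) = C(13,8) · p^8 · (1−p)^5
= 1287 · 0.60957 · 7.776e-07 = 0.0006100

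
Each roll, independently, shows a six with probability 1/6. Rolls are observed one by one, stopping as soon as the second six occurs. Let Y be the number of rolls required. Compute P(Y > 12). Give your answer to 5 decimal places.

0.38133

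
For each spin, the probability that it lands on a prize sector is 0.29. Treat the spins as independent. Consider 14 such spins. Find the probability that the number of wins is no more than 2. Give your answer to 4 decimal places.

X ~ Binomial(14, 0.29); P(X ≤ 2) = Σ C(14,k) p^k (1−p)^(14−k) over k:
  k=0: C(14,0)·0.29^0·0.71^14 = 0.008272
  k=1: C(14,1)·0.29^1·0.71^13 = 0.047303
  k=2: C(14,2)·0.29^2·0.71^12 = 0.125585
Total = 0.181160

0.1812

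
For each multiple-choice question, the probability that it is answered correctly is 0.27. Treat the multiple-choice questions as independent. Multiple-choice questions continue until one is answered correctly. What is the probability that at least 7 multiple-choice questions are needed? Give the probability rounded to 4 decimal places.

0.1513

Y = number of multiple-choice questions to the first success; geometric, p = 0.27.
P(Y > 6) = P(first 6 all fail) = (1−p)^6 = 0.151334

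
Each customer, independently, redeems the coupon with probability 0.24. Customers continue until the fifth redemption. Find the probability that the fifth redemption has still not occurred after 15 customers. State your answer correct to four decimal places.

0.7190

Needing more than 15 customers ⇔ fewer than 5 successes in the first 15. With X ~ Binomial(15, 0.24), P(Y > 15) = P(X ≤ 4).
  k=0: C(15,0)·0.24^0·0.76^15 = 0.016301
  k=1: C(15,1)·0.24^1·0.76^14 = 0.077213
  k=2: C(15,2)·0.24^2·0.76^13 = 0.170682
  k=3: C(15,3)·0.24^3·0.76^12 = 0.233565
  k=4: C(15,4)·0.24^4·0.76^11 = 0.221272
P(X ≤ 4) = 0.719034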